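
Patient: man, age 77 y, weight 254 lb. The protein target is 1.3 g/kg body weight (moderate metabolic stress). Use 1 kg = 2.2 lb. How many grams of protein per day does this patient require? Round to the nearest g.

Weight in kg = 254 ÷ 2.2 = 115.4545 kg.
Protein = 1.3 g/kg × 115.4545 kg = 150.0909 g/day.

150 g/day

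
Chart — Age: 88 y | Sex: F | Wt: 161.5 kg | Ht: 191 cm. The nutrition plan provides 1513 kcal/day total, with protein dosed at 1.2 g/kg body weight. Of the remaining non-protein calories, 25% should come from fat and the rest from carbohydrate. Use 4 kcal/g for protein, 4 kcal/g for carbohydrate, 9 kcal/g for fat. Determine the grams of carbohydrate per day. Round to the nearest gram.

138 g/day

Protein = 1.2 × 161.5 = 193.8 g → 193.8 × 4 = 775.2 kcal.
Non-protein calories = 1513 − 775.2 = 737.8 kcal.
Fat: 25% × 737.8 = 184.45 kcal; carbohydrate: 553.35 kcal.
Carbohydrate: 553.35 kcal ÷ 4 kcal/g = 138.3375 g.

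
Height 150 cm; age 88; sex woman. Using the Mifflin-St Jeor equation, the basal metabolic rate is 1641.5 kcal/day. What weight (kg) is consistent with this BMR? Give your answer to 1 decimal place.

1641.5 = 10·W + 6.25(150) − 5(88) − 161
10·W = 1641.5 − 336.5 = 1305, so W = 130.5 kg.

130.5 kg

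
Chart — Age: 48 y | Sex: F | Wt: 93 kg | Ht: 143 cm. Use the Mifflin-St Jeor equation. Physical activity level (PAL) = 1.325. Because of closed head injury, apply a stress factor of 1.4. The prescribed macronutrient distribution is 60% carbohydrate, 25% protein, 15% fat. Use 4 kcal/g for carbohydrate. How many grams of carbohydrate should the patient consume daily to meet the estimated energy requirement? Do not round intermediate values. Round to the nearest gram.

Mifflin-St Jeor (female): BMR = 10(93) + 6.25(143) − 5(48) − 161 = 930 + 893.75 − 240 − 161 = 1422.75 kcal/day.
TEE = 1422.75 × 1.325 = 1885.1438 kcal/day.
With stress factor 1.4: 1885.1438 × 1.4 = 2639.2013 kcal/day.
Carbohydrate energy = 60% × 2639.2013 = 1583.5208 kcal.
Carbohydrate = 1583.5208 ÷ 4 kcal/g = 395.8802 g.

396 g/day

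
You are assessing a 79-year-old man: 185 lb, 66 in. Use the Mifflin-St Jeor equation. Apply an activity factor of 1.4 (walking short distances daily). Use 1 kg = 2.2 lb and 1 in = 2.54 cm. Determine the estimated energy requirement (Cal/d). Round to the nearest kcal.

2098 Cal/d

Convert to metric: weight = 185 ÷ 2.2 = 84.0909 kg; height = 66 × 2.54 = 167.64 cm.
Mifflin-St Jeor (male): BMR = 10(84.0909) + 6.25(167.64) − 5(79) + 5 = 840.9091 + 1047.75 − 395 + 5 = 1498.6591 kcal/day.
TEE = BMR × activity factor = 1498.6591 × 1.4 = 2098.1227 kcal/day.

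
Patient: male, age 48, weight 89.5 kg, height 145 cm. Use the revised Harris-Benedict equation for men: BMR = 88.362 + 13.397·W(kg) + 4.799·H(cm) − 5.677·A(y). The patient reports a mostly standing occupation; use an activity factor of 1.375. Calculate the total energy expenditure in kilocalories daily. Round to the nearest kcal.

Harris-Benedict: BMR = 88.362 + 13.397(89.5) + 4.799(145) − 5.677(48) = 1710.7525 kcal/day.
TEE = BMR × activity factor = 1710.7525 × 1.375 = 2352.2847 kcal/day.

2352 kilocalories daily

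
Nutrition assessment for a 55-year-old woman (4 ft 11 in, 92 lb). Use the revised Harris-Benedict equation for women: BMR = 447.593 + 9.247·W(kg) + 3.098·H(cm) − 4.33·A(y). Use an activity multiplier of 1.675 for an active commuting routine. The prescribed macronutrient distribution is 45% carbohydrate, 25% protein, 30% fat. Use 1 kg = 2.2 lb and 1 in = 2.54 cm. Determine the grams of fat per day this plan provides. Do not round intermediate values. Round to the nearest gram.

Convert to metric: weight = 92 ÷ 2.2 = 41.8182 kg; height = (4×12 + 11) × 2.54 = 59 × 2.54 = 149.86 cm.
Harris-Benedict: BMR = 447.593 + 9.247(41.8182) + 3.098(149.86) − 4.33(55) = 1060.402 kcal/day.
TEE = 1060.402 × 1.675 = 1776.1734 kcal/day.
Fat energy = 30% × 1776.1734 = 532.852 kcal.
Fat = 532.852 ÷ 9 kcal/g = 59.2058 g.

59 g/day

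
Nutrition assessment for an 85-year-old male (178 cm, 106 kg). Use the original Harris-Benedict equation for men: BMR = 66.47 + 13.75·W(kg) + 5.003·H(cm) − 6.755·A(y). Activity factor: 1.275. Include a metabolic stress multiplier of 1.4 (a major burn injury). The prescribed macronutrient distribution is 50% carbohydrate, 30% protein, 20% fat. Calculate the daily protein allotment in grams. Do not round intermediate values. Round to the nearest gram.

Harris-Benedict: BMR = 66.47 + 13.75(106) + 5.003(178) − 6.755(85) = 1840.329 kcal/day.
TEE = 1840.329 × 1.275 = 2346.4195 kcal/day.
With stress factor 1.4: 2346.4195 × 1.4 = 3284.9873 kcal/day.
Protein energy = 30% × 3284.9873 = 985.4962 kcal.
Protein = 985.4962 ÷ 4 kcal/g = 246.374 g.

246 g/day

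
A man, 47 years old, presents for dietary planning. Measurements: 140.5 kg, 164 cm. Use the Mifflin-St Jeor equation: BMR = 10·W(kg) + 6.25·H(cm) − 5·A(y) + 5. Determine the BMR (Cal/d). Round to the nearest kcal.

Mifflin-St Jeor (male): BMR = 10(140.5) + 6.25(164) − 5(47) + 5 = 1405 + 1025 − 235 + 5 = 2200 kcal/day.

2200 Cal/d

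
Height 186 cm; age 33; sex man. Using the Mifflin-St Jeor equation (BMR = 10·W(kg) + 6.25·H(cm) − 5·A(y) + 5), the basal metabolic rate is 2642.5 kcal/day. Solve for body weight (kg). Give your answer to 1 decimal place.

2642.5 = 10·W + 6.25(186) − 5(33) + 5
10·W = 2642.5 − 1002.5 = 1640, so W = 164 kg.

164.0 kg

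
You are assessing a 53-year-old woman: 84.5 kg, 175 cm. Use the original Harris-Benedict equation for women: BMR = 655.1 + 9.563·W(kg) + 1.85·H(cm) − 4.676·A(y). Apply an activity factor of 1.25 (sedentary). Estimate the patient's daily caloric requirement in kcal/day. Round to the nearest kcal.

Harris-Benedict: BMR = 655.1 + 9.563(84.5) + 1.85(175) − 4.676(53) = 1539.0955 kcal/day.
TEE = BMR × activity factor = 1539.0955 × 1.25 = 1923.8694 kcal/day.

1924 kcal/day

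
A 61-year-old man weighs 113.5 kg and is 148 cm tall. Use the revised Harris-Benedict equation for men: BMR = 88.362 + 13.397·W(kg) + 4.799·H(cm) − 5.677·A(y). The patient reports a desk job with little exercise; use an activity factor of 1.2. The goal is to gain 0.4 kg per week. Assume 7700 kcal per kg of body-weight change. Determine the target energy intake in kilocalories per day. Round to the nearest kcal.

Harris-Benedict: BMR = 88.362 + 13.397(113.5) + 4.799(148) − 5.677(61) = 1972.8765 kcal/day.
TEE = 1972.8765 × 1.2 = 2367.4518 kcal/day.
Required daily surplus = 0.4 × 7700 ÷ 7 = 440 kcal/day.
Target intake = 2367.4518 + 440 = 2807.4518 kcal/day.

2807 kilocalories per day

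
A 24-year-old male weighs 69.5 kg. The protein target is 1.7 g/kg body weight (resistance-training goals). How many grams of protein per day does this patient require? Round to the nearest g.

118 g/day

Protein = 1.7 g/kg × 69.5 kg = 118.15 g/day.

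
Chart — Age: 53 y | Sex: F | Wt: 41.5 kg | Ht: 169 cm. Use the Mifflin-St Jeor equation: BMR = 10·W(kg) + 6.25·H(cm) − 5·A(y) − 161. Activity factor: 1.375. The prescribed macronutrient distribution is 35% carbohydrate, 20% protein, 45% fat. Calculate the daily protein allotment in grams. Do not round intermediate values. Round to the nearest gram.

72 g/day

Mifflin-St Jeor (female): BMR = 10(41.5) + 6.25(169) − 5(53) − 161 = 415 + 1056.25 − 265 − 161 = 1045.25 kcal/day.
TEE = 1045.25 × 1.375 = 1437.2188 kcal/day.
Protein energy = 20% × 1437.2188 = 287.4438 kcal.
Protein = 287.4438 ÷ 4 kcal/g = 71.8609 g.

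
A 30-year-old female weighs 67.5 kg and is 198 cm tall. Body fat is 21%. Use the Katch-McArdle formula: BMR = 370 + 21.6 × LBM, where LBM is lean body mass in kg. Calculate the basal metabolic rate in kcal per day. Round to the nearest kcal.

LBM = 67.5 × (1 − 0.21) = 53.325 kg. Katch-McArdle: BMR = 370 + 21.6 × 53.325 = 1521.82 kcal/day.

1522 kcal per day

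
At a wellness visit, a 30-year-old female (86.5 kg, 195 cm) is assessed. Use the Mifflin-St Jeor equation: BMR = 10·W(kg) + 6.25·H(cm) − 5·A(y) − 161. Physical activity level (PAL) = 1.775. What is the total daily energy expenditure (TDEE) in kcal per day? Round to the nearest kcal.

Mifflin-St Jeor (female): BMR = 10(86.5) + 6.25(195) − 5(30) − 161 = 865 + 1218.75 − 150 − 161 = 1772.75 kcal/day.
TEE = BMR × activity factor = 1772.75 × 1.775 = 3146.6313 kcal/day.

3147 kcal per day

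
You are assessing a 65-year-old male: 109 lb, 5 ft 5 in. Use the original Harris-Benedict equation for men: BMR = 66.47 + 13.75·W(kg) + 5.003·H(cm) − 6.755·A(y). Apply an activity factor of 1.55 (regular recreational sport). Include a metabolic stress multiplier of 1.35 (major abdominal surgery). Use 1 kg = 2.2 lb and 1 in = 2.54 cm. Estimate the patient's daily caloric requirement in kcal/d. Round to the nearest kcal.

2374 kcal/d

Convert to metric: weight = 109 ÷ 2.2 = 49.5455 kg; height = (5×12 + 5) × 2.54 = 65 × 2.54 = 165.1 cm.
Harris-Benedict: BMR = 66.47 + 13.75(49.5455) + 5.003(165.1) − 6.755(65) = 1134.6403 kcal/day.
TEE = BMR × activity factor = 1134.6403 × 1.55 = 1758.6925 kcal/day.
Apply stress factor: 1758.6925 × 1.35 = 2374.2348 kcal/day.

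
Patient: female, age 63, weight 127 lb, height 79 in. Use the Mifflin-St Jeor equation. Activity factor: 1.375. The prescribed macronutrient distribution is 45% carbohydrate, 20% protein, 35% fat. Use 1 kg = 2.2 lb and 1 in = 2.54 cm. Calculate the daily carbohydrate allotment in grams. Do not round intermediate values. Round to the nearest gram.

Convert to metric: weight = 127 ÷ 2.2 = 57.7273 kg; height = 79 × 2.54 = 200.66 cm.
Mifflin-St Jeor (female): BMR = 10(57.7273) + 6.25(200.66) − 5(63) − 161 = 577.2727 + 1254.125 − 315 − 161 = 1355.3977 kcal/day.
TEE = 1355.3977 × 1.375 = 1863.6719 kcal/day.
Carbohydrate energy = 45% × 1863.6719 = 838.6523 kcal.
Carbohydrate = 838.6523 ÷ 4 kcal/g = 209.6631 g.

210 g/day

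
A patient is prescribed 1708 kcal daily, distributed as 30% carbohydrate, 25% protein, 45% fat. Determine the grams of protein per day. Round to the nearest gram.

Protein energy = 25% × 1708 = 427 kcal.
At 4 kcal/g: 427 ÷ 4 = 106.75 g.

107 g/day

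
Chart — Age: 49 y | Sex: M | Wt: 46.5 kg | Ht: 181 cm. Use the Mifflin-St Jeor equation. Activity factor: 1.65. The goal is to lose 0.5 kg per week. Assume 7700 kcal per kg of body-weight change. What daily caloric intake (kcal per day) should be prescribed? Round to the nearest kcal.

Mifflin-St Jeor (male): BMR = 10(46.5) + 6.25(181) − 5(49) + 5 = 465 + 1131.25 − 245 + 5 = 1356.25 kcal/day.
TEE = 1356.25 × 1.65 = 2237.8125 kcal/day.
Required daily deficit = 0.5 × 7700 ÷ 7 = 550 kcal/day.
Target intake = 2237.8125 − 550 = 1687.8125 kcal/day.

1688 kcal per day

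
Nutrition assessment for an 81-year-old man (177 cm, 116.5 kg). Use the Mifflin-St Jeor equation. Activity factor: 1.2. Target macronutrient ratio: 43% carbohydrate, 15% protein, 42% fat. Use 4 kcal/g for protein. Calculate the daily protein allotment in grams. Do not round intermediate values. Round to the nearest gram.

Mifflin-St Jeor (male): BMR = 10(116.5) + 6.25(177) − 5(81) + 5 = 1165 + 1106.25 − 405 + 5 = 1871.25 kcal/day.
TEE = 1871.25 × 1.2 = 2245.5 kcal/day.
Protein energy = 15% × 2245.5 = 336.825 kcal.
Protein = 336.825 ÷ 4 kcal/g = 84.2063 g.

84 g/day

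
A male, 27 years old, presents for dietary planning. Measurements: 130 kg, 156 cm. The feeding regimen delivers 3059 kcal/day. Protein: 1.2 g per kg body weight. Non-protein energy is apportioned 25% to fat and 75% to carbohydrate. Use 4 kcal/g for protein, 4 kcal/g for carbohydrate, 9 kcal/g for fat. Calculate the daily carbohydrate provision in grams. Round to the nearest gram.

457 g/day

Protein = 1.2 × 130 = 156 g → 156 × 4 = 624 kcal.
Non-protein calories = 3059 − 624 = 2435 kcal.
Fat: 25% × 2435 = 608.75 kcal; carbohydrate: 1826.25 kcal.
Carbohydrate: 1826.25 kcal ÷ 4 kcal/g = 456.5625 g.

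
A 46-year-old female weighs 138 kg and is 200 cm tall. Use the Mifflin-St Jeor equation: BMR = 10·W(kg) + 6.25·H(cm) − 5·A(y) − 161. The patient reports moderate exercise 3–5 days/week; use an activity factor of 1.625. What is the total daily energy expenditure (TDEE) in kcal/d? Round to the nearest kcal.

Mifflin-St Jeor (female): BMR = 10(138) + 6.25(200) − 5(46) − 161 = 1380 + 1250 − 230 − 161 = 2239 kcal/day.
TEE = BMR × activity factor = 2239 × 1.625 = 3638.375 kcal/day.

3638 kcal/d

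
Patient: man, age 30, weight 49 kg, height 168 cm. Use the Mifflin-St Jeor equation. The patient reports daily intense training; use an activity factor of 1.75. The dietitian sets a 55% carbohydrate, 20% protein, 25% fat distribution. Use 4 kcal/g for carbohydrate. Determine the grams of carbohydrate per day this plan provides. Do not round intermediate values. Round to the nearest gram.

336 g/day

Mifflin-St Jeor (male): BMR = 10(49) + 6.25(168) − 5(30) + 5 = 490 + 1050 − 150 + 5 = 1395 kcal/day.
TEE = 1395 × 1.75 = 2441.25 kcal/day.
Carbohydrate energy = 55% × 2441.25 = 1342.6875 kcal.
Carbohydrate = 1342.6875 ÷ 4 kcal/g = 335.6719 g.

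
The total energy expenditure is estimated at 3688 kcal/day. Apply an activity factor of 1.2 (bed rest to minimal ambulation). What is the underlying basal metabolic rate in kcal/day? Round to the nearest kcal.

BMR = TEE ÷ activity factor = 3688 ÷ 1.2 = 3073.3333 kcal/day.

3073 kcal/day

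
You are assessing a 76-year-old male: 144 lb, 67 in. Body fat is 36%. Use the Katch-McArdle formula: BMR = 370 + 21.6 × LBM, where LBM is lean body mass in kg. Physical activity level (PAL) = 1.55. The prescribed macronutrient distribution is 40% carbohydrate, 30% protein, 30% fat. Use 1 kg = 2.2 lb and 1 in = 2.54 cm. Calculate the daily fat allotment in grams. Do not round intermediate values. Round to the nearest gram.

Convert to metric: weight = 144 ÷ 2.2 = 65.4545 kg; height = 67 × 2.54 = 170.18 cm.
LBM = 65.4545 × (1 − 0.36) = 41.8909 kg. Katch-McArdle: BMR = 370 + 21.6 × 41.8909 = 1274.8436 kcal/day.
TEE = 1274.8436 × 1.55 = 1976.0076 kcal/day.
Fat energy = 30% × 1976.0076 = 592.8023 kcal.
Fat = 592.8023 ÷ 9 kcal/g = 65.8669 g.

66 g/day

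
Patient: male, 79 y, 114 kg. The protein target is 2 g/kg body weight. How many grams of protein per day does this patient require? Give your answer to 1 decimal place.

Protein = 2 g/kg × 114 kg = 228 g/day.

228.0 g/day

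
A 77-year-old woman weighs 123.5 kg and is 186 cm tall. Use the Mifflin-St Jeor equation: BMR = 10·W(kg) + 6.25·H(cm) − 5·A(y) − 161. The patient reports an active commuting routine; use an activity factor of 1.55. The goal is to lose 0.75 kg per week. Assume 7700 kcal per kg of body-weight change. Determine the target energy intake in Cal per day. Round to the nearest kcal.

Mifflin-St Jeor (female): BMR = 10(123.5) + 6.25(186) − 5(77) − 161 = 1235 + 1162.5 − 385 − 161 = 1851.5 kcal/day.
TEE = 1851.5 × 1.55 = 2869.825 kcal/day.
Required daily deficit = 0.75 × 7700 ÷ 7 = 825 kcal/day.
Target intake = 2869.825 − 825 = 2044.825 kcal/day.

2045 Cal per day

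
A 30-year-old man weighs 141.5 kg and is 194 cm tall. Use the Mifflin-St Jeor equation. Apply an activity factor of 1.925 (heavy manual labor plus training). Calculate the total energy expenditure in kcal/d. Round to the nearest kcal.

Mifflin-St Jeor (male): BMR = 10(141.5) + 6.25(194) − 5(30) + 5 = 1415 + 1212.5 − 150 + 5 = 2482.5 kcal/day.
TEE = BMR × activity factor = 2482.5 × 1.925 = 4778.8125 kcal/day.

4779 kcal/d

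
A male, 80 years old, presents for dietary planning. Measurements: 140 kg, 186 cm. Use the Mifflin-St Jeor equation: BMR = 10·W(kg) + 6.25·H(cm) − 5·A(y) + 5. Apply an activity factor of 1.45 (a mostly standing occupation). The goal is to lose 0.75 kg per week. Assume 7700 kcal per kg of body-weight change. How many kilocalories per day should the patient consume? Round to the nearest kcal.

Mifflin-St Jeor (male): BMR = 10(140) + 6.25(186) − 5(80) + 5 = 1400 + 1162.5 − 400 + 5 = 2167.5 kcal/day.
TEE = 2167.5 × 1.45 = 3142.875 kcal/day.
Required daily deficit = 0.75 × 7700 ÷ 7 = 825 kcal/day.
Target intake = 3142.875 − 825 = 2317.875 kcal/day.

2318 kilocalories per day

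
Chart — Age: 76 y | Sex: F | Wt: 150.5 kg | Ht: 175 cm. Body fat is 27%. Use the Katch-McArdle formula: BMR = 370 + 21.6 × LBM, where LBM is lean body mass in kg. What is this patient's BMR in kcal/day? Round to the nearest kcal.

2743 kcal/day

LBM = 150.5 × (1 − 0.27) = 109.865 kg. Katch-McArdle: BMR = 370 + 21.6 × 109.865 = 2743.084 kcal/day.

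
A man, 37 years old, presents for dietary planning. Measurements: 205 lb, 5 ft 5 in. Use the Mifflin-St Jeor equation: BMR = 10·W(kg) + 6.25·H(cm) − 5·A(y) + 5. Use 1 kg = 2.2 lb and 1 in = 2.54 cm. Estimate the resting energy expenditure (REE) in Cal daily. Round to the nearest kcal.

Convert to metric: weight = 205 ÷ 2.2 = 93.1818 kg; height = (5×12 + 5) × 2.54 = 65 × 2.54 = 165.1 cm.
Mifflin-St Jeor (male): BMR = 10(93.1818) + 6.25(165.1) − 5(37) + 5 = 931.8182 + 1031.875 − 185 + 5 = 1783.6932 kcal/day.

1784 Cal daily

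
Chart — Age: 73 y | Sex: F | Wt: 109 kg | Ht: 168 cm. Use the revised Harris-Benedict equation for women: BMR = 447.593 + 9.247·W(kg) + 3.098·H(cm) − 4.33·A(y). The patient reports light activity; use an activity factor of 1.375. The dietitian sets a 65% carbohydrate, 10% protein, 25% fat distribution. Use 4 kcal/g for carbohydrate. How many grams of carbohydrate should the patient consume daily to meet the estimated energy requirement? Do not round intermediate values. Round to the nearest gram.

Harris-Benedict: BMR = 447.593 + 9.247(109) + 3.098(168) − 4.33(73) = 1659.89 kcal/day.
TEE = 1659.89 × 1.375 = 2282.3488 kcal/day.
Carbohydrate energy = 65% × 2282.3488 = 1483.5267 kcal.
Carbohydrate = 1483.5267 ÷ 4 kcal/g = 370.8817 g.

371 g/day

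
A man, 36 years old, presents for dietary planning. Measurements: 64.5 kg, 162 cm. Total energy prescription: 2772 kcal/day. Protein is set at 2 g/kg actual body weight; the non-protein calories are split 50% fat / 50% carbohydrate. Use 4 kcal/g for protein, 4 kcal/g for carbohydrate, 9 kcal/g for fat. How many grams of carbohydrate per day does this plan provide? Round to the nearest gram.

Protein = 2 × 64.5 = 129 g → 129 × 4 = 516 kcal.
Non-protein calories = 2772 − 516 = 2256 kcal.
Fat: 50% × 2256 = 1128 kcal; carbohydrate: 1128 kcal.
Carbohydrate: 1128 kcal ÷ 4 kcal/g = 282 g.

282 g/day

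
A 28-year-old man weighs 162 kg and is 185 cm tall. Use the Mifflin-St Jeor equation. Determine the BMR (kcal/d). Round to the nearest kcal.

2641 kcal/d

Mifflin-St Jeor (male): BMR = 10(162) + 6.25(185) − 5(28) + 5 = 1620 + 1156.25 − 140 + 5 = 2641.25 kcal/day.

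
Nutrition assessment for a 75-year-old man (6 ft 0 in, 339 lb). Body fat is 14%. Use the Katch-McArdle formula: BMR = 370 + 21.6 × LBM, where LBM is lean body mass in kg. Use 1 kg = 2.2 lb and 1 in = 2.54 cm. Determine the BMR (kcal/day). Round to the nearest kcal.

3232 kcal/day

Convert to metric: weight = 339 ÷ 2.2 = 154.0909 kg; height = (6×12 + 0) × 2.54 = 72 × 2.54 = 182.88 cm.
LBM = 154.0909 × (1 − 0.14) = 132.5182 kg. Katch-McArdle: BMR = 370 + 21.6 × 132.5182 = 3232.3927 kcal/day.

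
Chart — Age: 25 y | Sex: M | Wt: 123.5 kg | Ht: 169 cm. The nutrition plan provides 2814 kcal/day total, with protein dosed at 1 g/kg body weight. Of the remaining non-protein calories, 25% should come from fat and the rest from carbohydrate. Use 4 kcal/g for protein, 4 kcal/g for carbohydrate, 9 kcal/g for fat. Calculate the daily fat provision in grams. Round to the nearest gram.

64 g/day

Protein = 1 × 123.5 = 123.5 g → 123.5 × 4 = 494 kcal.
Non-protein calories = 2814 − 494 = 2320 kcal.
Fat: 25% × 2320 = 580 kcal; carbohydrate: 1740 kcal.
Fat: 580 kcal ÷ 9 kcal/g = 64.4444 g.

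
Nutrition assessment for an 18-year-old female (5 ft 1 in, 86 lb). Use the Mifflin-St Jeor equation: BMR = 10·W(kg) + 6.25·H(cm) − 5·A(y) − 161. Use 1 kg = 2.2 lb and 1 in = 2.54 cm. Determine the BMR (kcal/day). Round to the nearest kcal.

Convert to metric: weight = 86 ÷ 2.2 = 39.0909 kg; height = (5×12 + 1) × 2.54 = 61 × 2.54 = 154.94 cm.
Mifflin-St Jeor (female): BMR = 10(39.0909) + 6.25(154.94) − 5(18) − 161 = 390.9091 + 968.375 − 90 − 161 = 1108.2841 kcal/day.

1108 kcal/day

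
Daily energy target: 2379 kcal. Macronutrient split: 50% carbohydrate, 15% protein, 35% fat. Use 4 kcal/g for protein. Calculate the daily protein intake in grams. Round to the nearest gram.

89 g/day

Protein energy = 15% × 2379 = 356.85 kcal.
At 4 kcal/g: 356.85 ÷ 4 = 89.2125 g.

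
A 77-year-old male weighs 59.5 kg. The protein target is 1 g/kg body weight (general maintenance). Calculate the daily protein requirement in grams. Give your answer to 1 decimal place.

Protein = 1 g/kg × 59.5 kg = 59.5 g/day.

59.5 g/day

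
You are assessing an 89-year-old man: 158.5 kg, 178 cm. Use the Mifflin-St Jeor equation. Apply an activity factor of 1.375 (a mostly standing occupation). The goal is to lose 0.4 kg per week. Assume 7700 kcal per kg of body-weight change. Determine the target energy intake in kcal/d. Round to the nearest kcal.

2664 kcal/d

Mifflin-St Jeor (male): BMR = 10(158.5) + 6.25(178) − 5(89) + 5 = 1585 + 1112.5 − 445 + 5 = 2257.5 kcal/day.
TEE = 2257.5 × 1.375 = 3104.0625 kcal/day.
Required daily deficit = 0.4 × 7700 ÷ 7 = 440 kcal/day.
Target intake = 3104.0625 − 440 = 2664.0625 kcal/day.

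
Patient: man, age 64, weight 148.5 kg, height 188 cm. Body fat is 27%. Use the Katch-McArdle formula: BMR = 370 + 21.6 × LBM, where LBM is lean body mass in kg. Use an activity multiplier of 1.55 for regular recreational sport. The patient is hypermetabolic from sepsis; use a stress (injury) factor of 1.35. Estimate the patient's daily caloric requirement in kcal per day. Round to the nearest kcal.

LBM = 148.5 × (1 − 0.27) = 108.405 kg. Katch-McArdle: BMR = 370 + 21.6 × 108.405 = 2711.548 kcal/day.
TEE = BMR × activity factor = 2711.548 × 1.55 = 4202.8994 kcal/day.
Apply stress factor: 4202.8994 × 1.35 = 5673.9142 kcal/day.

5674 kcal per day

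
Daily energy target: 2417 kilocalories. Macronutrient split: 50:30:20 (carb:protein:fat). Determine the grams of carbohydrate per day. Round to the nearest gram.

Carbohydrate energy = 50% × 2417 = 1208.5 kcal.
At 4 kcal/g: 1208.5 ÷ 4 = 302.125 g.

302 g/day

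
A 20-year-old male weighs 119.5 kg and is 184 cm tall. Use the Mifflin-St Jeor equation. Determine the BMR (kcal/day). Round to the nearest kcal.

2250 kcal/day

Mifflin-St Jeor (male): BMR = 10(119.5) + 6.25(184) − 5(20) + 5 = 1195 + 1150 − 100 + 5 = 2250 kcal/day.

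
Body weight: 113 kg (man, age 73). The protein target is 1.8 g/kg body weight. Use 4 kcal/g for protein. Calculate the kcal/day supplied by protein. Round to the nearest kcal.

Protein = 1.8 g/kg × 113 kg = 203.4 g/day.
Protein energy = 203.4 g × 4 kcal/g = 813.6 kcal/day.

814 kcal/day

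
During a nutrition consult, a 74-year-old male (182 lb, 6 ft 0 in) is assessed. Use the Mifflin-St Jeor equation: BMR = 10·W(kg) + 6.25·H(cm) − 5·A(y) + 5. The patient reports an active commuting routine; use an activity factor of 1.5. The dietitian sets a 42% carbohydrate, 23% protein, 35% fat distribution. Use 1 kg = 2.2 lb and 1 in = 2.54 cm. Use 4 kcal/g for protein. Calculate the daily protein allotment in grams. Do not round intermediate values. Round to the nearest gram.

138 g/day

Convert to metric: weight = 182 ÷ 2.2 = 82.7273 kg; height = (6×12 + 0) × 2.54 = 72 × 2.54 = 182.88 cm.
Mifflin-St Jeor (male): BMR = 10(82.7273) + 6.25(182.88) − 5(74) + 5 = 827.2727 + 1143 − 370 + 5 = 1605.2727 kcal/day.
TEE = 1605.2727 × 1.5 = 2407.9091 kcal/day.
Protein energy = 23% × 2407.9091 = 553.8191 kcal.
Protein = 553.8191 ÷ 4 kcal/g = 138.4548 g.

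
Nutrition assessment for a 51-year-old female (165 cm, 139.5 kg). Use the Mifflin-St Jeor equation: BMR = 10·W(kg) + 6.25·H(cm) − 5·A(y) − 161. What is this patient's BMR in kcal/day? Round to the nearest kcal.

2010 kcal/day

Mifflin-St Jeor (female): BMR = 10(139.5) + 6.25(165) − 5(51) − 161 = 1395 + 1031.25 − 255 − 161 = 2010.25 kcal/day.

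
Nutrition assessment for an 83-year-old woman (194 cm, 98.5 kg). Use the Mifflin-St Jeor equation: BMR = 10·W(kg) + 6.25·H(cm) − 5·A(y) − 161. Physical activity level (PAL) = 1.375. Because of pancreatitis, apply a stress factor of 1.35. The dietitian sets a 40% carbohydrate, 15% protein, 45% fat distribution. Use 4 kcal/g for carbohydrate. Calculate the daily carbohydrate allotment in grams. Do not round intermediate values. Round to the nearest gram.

Mifflin-St Jeor (female): BMR = 10(98.5) + 6.25(194) − 5(83) − 161 = 985 + 1212.5 − 415 − 161 = 1621.5 kcal/day.
TEE = 1621.5 × 1.375 = 2229.5625 kcal/day.
With stress factor 1.35: 2229.5625 × 1.35 = 3009.9094 kcal/day.
Carbohydrate energy = 40% × 3009.9094 = 1203.9638 kcal.
Carbohydrate = 1203.9638 ÷ 4 kcal/g = 300.9909 g.

301 g/day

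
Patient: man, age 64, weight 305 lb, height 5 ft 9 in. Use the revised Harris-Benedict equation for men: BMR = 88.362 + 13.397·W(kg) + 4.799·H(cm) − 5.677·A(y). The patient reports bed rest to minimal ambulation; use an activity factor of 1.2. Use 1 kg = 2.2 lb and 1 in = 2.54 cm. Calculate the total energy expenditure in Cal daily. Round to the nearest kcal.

2908 Cal daily

Convert to metric: weight = 305 ÷ 2.2 = 138.6364 kg; height = (5×12 + 9) × 2.54 = 69 × 2.54 = 175.26 cm.
Harris-Benedict: BMR = 88.362 + 13.397(138.6364) + 4.799(175.26) − 5.677(64) = 2423.4181 kcal/day.
TEE = BMR × activity factor = 2423.4181 × 1.2 = 2908.1017 kcal/day.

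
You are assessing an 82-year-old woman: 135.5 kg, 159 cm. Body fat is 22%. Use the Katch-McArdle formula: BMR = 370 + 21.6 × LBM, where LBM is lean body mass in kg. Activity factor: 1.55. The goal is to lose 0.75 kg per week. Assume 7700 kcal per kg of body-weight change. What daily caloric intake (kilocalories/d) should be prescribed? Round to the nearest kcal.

LBM = 135.5 × (1 − 0.22) = 105.69 kg. Katch-McArdle: BMR = 370 + 21.6 × 105.69 = 2652.904 kcal/day.
TEE = 2652.904 × 1.55 = 4112.0012 kcal/day.
Required daily deficit = 0.75 × 7700 ÷ 7 = 825 kcal/day.
Target intake = 4112.0012 − 825 = 3287.0012 kcal/day.

3287 kilocalories/d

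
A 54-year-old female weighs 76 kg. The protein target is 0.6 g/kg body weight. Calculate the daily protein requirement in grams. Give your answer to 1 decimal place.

45.6 g/day

Protein = 0.6 g/kg × 76 kg = 45.6 g/day.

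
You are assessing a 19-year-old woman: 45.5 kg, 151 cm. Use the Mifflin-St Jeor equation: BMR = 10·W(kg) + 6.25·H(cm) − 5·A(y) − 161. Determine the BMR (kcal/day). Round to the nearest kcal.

Mifflin-St Jeor (female): BMR = 10(45.5) + 6.25(151) − 5(19) − 161 = 455 + 943.75 − 95 − 161 = 1142.75 kcal/day.

1143 kcal/day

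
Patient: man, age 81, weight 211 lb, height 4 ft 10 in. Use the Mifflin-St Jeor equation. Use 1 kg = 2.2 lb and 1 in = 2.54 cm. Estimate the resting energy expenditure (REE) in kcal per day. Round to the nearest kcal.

Convert to metric: weight = 211 ÷ 2.2 = 95.9091 kg; height = (4×12 + 10) × 2.54 = 58 × 2.54 = 147.32 cm.
Mifflin-St Jeor (male): BMR = 10(95.9091) + 6.25(147.32) − 5(81) + 5 = 959.0909 + 920.75 − 405 + 5 = 1479.8409 kcal/day.

1480 kcal per day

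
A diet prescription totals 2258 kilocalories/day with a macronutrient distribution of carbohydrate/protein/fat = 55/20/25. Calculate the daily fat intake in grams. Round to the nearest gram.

Fat energy = 25% × 2258 = 564.5 kcal.
At 9 kcal/g: 564.5 ÷ 9 = 62.7222 g.

63 g/day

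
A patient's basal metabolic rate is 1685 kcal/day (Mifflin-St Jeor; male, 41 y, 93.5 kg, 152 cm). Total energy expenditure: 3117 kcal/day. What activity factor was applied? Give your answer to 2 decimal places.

Activity factor = TEE ÷ BMR = 3117 ÷ 1685 = 1.85.

1.85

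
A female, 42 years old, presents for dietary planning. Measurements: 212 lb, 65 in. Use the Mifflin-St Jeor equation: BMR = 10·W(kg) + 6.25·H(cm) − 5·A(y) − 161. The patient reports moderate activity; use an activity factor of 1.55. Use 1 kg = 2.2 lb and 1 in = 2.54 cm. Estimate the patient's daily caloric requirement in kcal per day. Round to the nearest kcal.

Convert to metric: weight = 212 ÷ 2.2 = 96.3636 kg; height = 65 × 2.54 = 165.1 cm.
Mifflin-St Jeor (female): BMR = 10(96.3636) + 6.25(165.1) − 5(42) − 161 = 963.6364 + 1031.875 − 210 − 161 = 1624.5114 kcal/day.
TEE = BMR × activity factor = 1624.5114 × 1.55 = 2517.9926 kcal/day.

2518 kcal per day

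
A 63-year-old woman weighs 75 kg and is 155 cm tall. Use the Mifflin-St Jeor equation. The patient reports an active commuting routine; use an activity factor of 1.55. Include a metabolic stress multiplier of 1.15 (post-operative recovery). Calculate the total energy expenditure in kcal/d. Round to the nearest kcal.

2215 kcal/d

Mifflin-St Jeor (female): BMR = 10(75) + 6.25(155) − 5(63) − 161 = 750 + 968.75 − 315 − 161 = 1242.75 kcal/day.
TEE = BMR × activity factor = 1242.75 × 1.55 = 1926.2625 kcal/day.
Apply stress factor: 1926.2625 × 1.15 = 2215.2019 kcal/day.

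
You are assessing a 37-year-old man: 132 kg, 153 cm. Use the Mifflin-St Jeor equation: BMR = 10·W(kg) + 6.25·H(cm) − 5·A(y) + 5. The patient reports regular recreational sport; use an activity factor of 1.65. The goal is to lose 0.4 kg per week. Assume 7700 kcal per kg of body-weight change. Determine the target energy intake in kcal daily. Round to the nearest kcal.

3019 kcal daily

Mifflin-St Jeor (male): BMR = 10(132) + 6.25(153) − 5(37) + 5 = 1320 + 956.25 − 185 + 5 = 2096.25 kcal/day.
TEE = 2096.25 × 1.65 = 3458.8125 kcal/day.
Required daily deficit = 0.4 × 7700 ÷ 7 = 440 kcal/day.
Target intake = 3458.8125 − 440 = 3018.8125 kcal/day.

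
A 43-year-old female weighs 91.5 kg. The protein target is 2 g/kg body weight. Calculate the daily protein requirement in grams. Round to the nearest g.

Protein = 2 g/kg × 91.5 kg = 183 g/day.

183 g/day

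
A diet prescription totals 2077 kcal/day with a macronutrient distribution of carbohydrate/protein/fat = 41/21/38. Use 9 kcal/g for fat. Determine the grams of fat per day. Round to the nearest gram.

88 g/day

Fat energy = 38% × 2077 = 789.26 kcal.
At 9 kcal/g: 789.26 ÷ 9 = 87.6956 g.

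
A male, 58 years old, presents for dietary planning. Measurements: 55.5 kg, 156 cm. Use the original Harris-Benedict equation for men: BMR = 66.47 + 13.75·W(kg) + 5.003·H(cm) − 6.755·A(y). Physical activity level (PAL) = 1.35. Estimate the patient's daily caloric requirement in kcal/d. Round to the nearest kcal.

1645 kcal/d

Harris-Benedict: BMR = 66.47 + 13.75(55.5) + 5.003(156) − 6.755(58) = 1218.273 kcal/day.
TEE = BMR × activity factor = 1218.273 × 1.35 = 1644.6686 kcal/day.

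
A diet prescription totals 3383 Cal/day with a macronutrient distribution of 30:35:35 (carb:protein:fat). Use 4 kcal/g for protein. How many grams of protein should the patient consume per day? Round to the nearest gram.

Protein energy = 35% × 3383 = 1184.05 kcal.
At 4 kcal/g: 1184.05 ÷ 4 = 296.0125 g.

296 g/day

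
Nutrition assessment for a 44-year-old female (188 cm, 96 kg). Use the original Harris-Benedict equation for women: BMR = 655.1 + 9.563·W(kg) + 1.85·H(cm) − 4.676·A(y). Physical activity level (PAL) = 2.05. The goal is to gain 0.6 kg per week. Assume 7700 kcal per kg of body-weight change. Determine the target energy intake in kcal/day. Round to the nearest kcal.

Harris-Benedict: BMR = 655.1 + 9.563(96) + 1.85(188) − 4.676(44) = 1715.204 kcal/day.
TEE = 1715.204 × 2.05 = 3516.1682 kcal/day.
Required daily surplus = 0.6 × 7700 ÷ 7 = 660 kcal/day.
Target intake = 3516.1682 + 660 = 4176.1682 kcal/day.

4176 kcal/day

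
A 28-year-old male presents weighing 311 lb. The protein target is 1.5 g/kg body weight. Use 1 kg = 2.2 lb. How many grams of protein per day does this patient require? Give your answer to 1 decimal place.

Weight in kg = 311 ÷ 2.2 = 141.3636 kg.
Protein = 1.5 g/kg × 141.3636 kg = 212.0455 g/day.

212.0 g/day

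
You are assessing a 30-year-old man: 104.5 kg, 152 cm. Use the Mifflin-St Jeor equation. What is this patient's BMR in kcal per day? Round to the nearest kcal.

Mifflin-St Jeor (male): BMR = 10(104.5) + 6.25(152) − 5(30) + 5 = 1045 + 950 − 150 + 5 = 1850 kcal/day.

1850 kcal per day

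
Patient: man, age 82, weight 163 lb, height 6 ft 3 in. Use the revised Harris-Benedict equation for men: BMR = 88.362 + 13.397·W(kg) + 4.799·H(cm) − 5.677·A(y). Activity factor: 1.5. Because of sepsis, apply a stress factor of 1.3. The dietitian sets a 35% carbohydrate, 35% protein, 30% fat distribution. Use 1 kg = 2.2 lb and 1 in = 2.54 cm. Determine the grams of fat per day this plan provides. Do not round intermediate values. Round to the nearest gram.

99 g/day

Convert to metric: weight = 163 ÷ 2.2 = 74.0909 kg; height = (6×12 + 3) × 2.54 = 75 × 2.54 = 190.5 cm.
Harris-Benedict: BMR = 88.362 + 13.397(74.0909) + 4.799(190.5) − 5.677(82) = 1529.6534 kcal/day.
TEE = 1529.6534 × 1.5 = 2294.4801 kcal/day.
With stress factor 1.3: 2294.4801 × 1.3 = 2982.8241 kcal/day.
Fat energy = 30% × 2982.8241 = 894.8472 kcal.
Fat = 894.8472 ÷ 9 kcal/g = 99.4275 g.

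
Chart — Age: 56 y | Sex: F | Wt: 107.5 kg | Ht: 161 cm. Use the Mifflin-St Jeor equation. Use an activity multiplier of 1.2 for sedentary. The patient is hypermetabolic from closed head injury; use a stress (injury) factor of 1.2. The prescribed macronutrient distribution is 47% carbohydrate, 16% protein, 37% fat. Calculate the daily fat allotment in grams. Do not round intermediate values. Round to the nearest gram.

97 g/day

Mifflin-St Jeor (female): BMR = 10(107.5) + 6.25(161) − 5(56) − 161 = 1075 + 1006.25 − 280 − 161 = 1640.25 kcal/day.
TEE = 1640.25 × 1.2 = 1968.3 kcal/day.
With stress factor 1.2: 1968.3 × 1.2 = 2361.96 kcal/day.
Fat energy = 37% × 2361.96 = 873.9252 kcal.
Fat = 873.9252 ÷ 9 kcal/g = 97.1028 g.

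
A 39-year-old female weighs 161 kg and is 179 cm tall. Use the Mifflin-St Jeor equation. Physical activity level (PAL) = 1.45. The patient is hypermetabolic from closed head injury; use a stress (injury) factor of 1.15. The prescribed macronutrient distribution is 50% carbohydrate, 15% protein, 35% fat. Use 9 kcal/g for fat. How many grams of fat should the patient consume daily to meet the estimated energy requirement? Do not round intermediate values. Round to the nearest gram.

Mifflin-St Jeor (female): BMR = 10(161) + 6.25(179) − 5(39) − 161 = 1610 + 1118.75 − 195 − 161 = 2372.75 kcal/day.
TEE = 2372.75 × 1.45 = 3440.4875 kcal/day.
With stress factor 1.15: 3440.4875 × 1.15 = 3956.5606 kcal/day.
Fat energy = 35% × 3956.5606 = 1384.7962 kcal.
Fat = 1384.7962 ÷ 9 kcal/g = 153.8662 g.

154 g/day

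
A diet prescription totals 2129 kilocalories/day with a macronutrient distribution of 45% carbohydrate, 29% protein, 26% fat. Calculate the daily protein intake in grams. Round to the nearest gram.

154 g/day

Protein energy = 29% × 2129 = 617.41 kcal.
At 4 kcal/g: 617.41 ÷ 4 = 154.3525 g.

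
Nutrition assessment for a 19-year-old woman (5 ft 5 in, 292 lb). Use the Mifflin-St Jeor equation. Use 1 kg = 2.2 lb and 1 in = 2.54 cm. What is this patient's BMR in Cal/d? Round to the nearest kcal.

Convert to metric: weight = 292 ÷ 2.2 = 132.7273 kg; height = (5×12 + 5) × 2.54 = 65 × 2.54 = 165.1 cm.
Mifflin-St Jeor (female): BMR = 10(132.7273) + 6.25(165.1) − 5(19) − 161 = 1327.2727 + 1031.875 − 95 − 161 = 2103.1477 kcal/day.

2103 Cal/d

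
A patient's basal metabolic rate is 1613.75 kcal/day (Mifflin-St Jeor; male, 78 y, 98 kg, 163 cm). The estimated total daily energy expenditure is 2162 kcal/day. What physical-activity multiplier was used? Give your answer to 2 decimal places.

1.34

Activity factor = TEE ÷ BMR = 2162 ÷ 1613.75 = 1.34.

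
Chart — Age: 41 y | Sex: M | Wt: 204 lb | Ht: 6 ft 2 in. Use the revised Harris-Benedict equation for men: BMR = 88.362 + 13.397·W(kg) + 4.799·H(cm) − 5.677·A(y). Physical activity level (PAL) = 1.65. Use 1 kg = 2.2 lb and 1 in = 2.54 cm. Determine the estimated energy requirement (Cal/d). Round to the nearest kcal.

Convert to metric: weight = 204 ÷ 2.2 = 92.7273 kg; height = (6×12 + 2) × 2.54 = 74 × 2.54 = 187.96 cm.
Harris-Benedict: BMR = 88.362 + 13.397(92.7273) + 4.799(187.96) − 5.677(41) = 1999.8923 kcal/day.
TEE = BMR × activity factor = 1999.8923 × 1.65 = 3299.8223 kcal/day.

3300 Cal/d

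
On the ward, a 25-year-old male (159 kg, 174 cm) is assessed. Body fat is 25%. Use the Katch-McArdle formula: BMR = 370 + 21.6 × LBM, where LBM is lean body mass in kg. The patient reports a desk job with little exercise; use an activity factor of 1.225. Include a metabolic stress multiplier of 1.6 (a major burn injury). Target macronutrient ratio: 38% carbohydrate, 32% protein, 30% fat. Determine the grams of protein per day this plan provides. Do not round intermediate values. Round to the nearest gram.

LBM = 159 × (1 − 0.25) = 119.25 kg. Katch-McArdle: BMR = 370 + 21.6 × 119.25 = 2945.8 kcal/day.
TEE = 2945.8 × 1.225 = 3608.605 kcal/day.
With stress factor 1.6: 3608.605 × 1.6 = 5773.768 kcal/day.
Protein energy = 32% × 5773.768 = 1847.6058 kcal.
Protein = 1847.6058 ÷ 4 kcal/g = 461.9014 g.

462 g/day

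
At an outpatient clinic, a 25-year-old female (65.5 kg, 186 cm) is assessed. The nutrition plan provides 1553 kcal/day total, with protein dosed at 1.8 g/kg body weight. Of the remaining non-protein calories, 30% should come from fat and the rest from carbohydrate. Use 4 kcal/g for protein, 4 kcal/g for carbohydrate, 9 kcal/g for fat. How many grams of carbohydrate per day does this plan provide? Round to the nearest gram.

Protein = 1.8 × 65.5 = 117.9 g → 117.9 × 4 = 471.6 kcal.
Non-protein calories = 1553 − 471.6 = 1081.4 kcal.
Fat: 30% × 1081.4 = 324.42 kcal; carbohydrate: 756.98 kcal.
Carbohydrate: 756.98 kcal ÷ 4 kcal/g = 189.245 g.

189 g/day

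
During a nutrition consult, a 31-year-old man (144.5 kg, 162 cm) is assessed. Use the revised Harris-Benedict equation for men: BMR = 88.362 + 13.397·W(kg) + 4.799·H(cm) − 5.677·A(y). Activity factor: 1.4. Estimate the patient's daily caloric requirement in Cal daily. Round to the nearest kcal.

3676 Cal daily

Harris-Benedict: BMR = 88.362 + 13.397(144.5) + 4.799(162) − 5.677(31) = 2625.6795 kcal/day.
TEE = BMR × activity factor = 2625.6795 × 1.4 = 3675.9513 kcal/day.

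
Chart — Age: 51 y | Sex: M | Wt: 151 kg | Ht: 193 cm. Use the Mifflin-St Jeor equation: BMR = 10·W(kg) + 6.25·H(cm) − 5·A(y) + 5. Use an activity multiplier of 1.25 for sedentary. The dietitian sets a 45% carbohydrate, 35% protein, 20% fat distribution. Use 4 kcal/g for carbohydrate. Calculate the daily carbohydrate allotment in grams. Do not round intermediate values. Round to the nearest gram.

347 g/day

Mifflin-St Jeor (male): BMR = 10(151) + 6.25(193) − 5(51) + 5 = 1510 + 1206.25 − 255 + 5 = 2466.25 kcal/day.
TEE = 2466.25 × 1.25 = 3082.8125 kcal/day.
Carbohydrate energy = 45% × 3082.8125 = 1387.2656 kcal.
Carbohydrate = 1387.2656 ÷ 4 kcal/g = 346.8164 g.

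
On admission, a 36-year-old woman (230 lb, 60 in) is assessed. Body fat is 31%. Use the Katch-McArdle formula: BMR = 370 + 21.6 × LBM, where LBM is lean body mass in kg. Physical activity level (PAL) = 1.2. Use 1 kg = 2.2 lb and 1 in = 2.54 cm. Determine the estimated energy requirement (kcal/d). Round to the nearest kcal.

2314 kcal/d

Convert to metric: weight = 230 ÷ 2.2 = 104.5455 kg; height = 60 × 2.54 = 152.4 cm.
LBM = 104.5455 × (1 − 0.31) = 72.1364 kg. Katch-McArdle: BMR = 370 + 21.6 × 72.1364 = 1928.1455 kcal/day.
TEE = BMR × activity factor = 1928.1455 × 1.2 = 2313.7745 kcal/day.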